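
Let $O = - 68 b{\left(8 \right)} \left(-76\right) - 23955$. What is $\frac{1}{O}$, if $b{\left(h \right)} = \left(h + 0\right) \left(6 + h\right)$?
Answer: $\frac{1}{554861} \approx 1.8023 \cdot 10^{-6}$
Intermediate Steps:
$b{\left(h \right)} = h \left(6 + h\right)$
$O = 554861$ ($O = - 68 \cdot 8 \left(6 + 8\right) \left(-76\right) - 23955 = - 68 \cdot 8 \cdot 14 \left(-76\right) - 23955 = \left(-68\right) 112 \left(-76\right) - 23955 = \left(-7616\right) \left(-76\right) - 23955 = 578816 - 23955 = 554861$)
$\frac{1}{O} = \frac{1}{554861}$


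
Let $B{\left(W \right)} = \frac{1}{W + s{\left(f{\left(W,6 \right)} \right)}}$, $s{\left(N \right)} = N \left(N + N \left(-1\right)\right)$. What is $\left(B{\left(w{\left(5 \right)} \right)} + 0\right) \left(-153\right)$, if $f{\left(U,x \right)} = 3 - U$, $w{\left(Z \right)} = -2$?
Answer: $\frac{153}{2} \approx 76.5$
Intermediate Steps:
$s{\left(N \right)} = 0$ ($s{\left(N \right)} = N \left(N - N\right) = N 0 = 0$)
$B{\left(W \right)} = \frac{1}{W}$ ($B{\left(W \right)} = \frac{1}{W + 0} = \frac{1}{W}$)
$\left(B{\left(w{\left(5 \right)} \right)} + 0\right) \left(-153\right) = \left(\frac{1}{-2} + 0\right) \left(-153\right) = \left(- \frac{1}{2} + 0\right) \left(-153\right) = \left(- \frac{1}{2}\right) \left(-153\right) = \frac{153}{2}$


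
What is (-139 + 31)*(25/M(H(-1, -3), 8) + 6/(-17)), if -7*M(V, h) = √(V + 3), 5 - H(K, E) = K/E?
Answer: 648/17 + 18900*√69/23 ≈ 6864.0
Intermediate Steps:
H(K, E) = 5 - K/E
M(V, h) = -√(3 + V)/7 (M(V, h) = -√(V + 3)/7 = -√(3 + V)/7)
(-139 + 31)*(25/M(H(-1, -3), 8) + 6/(-17)) = (-139 + 31)*(25/((-√(3 + (5 - 1*(-1)/(-3)))/7)) + 6/(-17)) = -108*(25/((-√(3 + (5 - 1*(-1)*(-⅓)))/7)) + 6*(-1/17)) = -108*(25/((-√(3 + (5 - ⅓))/7)) - 6/17) = -108*(25/((-√(3 + 14/3)/7)) - 6/17) = -108*(25/((-√69/21)) - 6/17) = -108*(25*(-7*√69/23) - 6/17) = -108*(-175*√69/23 - 6/17) = -108*(-6/17 - 175*√69/23) = 648/17 + 18900*√69/23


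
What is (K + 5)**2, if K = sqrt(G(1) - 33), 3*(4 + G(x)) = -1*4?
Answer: (15 + I*sqrt(345))**2/9 ≈ -13.333 + 61.914*I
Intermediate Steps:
G(x) = -16/3 (G(x) = -4 + (-1*4)/3 = -4 + (1/3)*(-4) = -4 - 4/3 = -16/3)
K = I*sqrt(345)/3 (K = sqrt(-16/3 - 33) = sqrt(-115/3) = I*sqrt(345)/3 ≈ 6.1914*I)
(K + 5)**2 = (I*sqrt(345)/3 + 5)**2 = (5 + I*sqrt(345)/3)**2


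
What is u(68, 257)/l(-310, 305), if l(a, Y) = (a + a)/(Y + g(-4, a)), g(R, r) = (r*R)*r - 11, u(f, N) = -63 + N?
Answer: 18629141/155 ≈ 1.2019e+5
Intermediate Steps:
g(R, r) = -11 + R*r² (g(R, r) = (R*r)*r - 11 = R*r² - 11 = -11 + R*r²)
l(a, Y) = 2*a/(-11 + Y - 4*a²) (l(a, Y) = (a + a)/(Y + (-11 - 4*a²)) = (2*a)/(-11 + Y - 4*a²) = 2*a/(-11 + Y - 4*a²))
u(68, 257)/l(-310, 305) = (-63 + 257)/((-2*(-310)/(11 - 1*305 + 4*(-310)²))) = 194/((-2*(-310)/(11 - 305 + 4*96100))) = 194/((-2*(-310)/(11 - 305 + 384400))) = 194/((-2*(-310)/384106)) = 194/((-2*(-310)*1/384106)) = 194/(310/192053) = 194*(192053/310) = 18629141/155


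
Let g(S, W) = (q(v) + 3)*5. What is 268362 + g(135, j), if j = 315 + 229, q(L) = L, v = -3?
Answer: 268362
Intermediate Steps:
j = 544
g(S, W) = 0 (g(S, W) = (-3 + 3)*5 = 0*5 = 0)
268362 + g(135, j) = 268362 + 0 = 268362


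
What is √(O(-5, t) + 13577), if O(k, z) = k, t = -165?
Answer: 6*√377 ≈ 116.50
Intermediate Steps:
√(O(-5, t) + 13577) = √(-5 + 13577) = √13572 = 6*√377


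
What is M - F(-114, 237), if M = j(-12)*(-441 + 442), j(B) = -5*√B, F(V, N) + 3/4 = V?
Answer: 459/4 - 10*I*√3 ≈ 114.75 - 17.32*I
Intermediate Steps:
F(V, N) = -¾ + V
M = -10*I*√3 (M = (-10*I*√3)*(-441 + 442) = -10*I*√3*1 = -10*I*√3 ≈ -17.32*I)
M - F(-114, 237) = -10*I*√3 - (-¾ - 114) = -10*I*√3 - 1*(-459/4) = -10*I*√3 + 459/4 = 459/4 - 10*I*√3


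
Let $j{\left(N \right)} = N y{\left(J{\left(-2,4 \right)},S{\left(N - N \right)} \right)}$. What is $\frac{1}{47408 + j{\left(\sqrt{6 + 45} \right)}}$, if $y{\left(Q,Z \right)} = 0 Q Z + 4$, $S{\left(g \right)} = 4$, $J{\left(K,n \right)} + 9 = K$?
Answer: $\frac{2963}{140469853} - \frac{\sqrt{51}}{561879412} \approx 2.1081 \cdot 10^{-5}$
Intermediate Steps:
$J{\left(K,n \right)} = -9 + K$
$y{\left(Q,Z \right)} = 4$ ($y{\left(Q,Z \right)} = 0 Z + 4 = 0 + 4 = 4$)
$j{\left(N \right)} = 4 N$ ($j{\left(N \right)} = N 4 = 4 N$)
$\frac{1}{47408 + j{\left(\sqrt{6 + 45} \right)}} = \frac{1}{47408 + 4 \sqrt{6 + 45}} = \frac{1}{47408 + 4 \sqrt{51}}$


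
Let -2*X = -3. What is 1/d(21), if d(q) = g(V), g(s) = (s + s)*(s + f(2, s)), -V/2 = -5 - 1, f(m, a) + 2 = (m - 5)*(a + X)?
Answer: -1/732 ≈ -0.0013661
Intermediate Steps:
X = 3/2 (X = -½*(-3) = 3/2 ≈ 1.5000)
f(m, a) = -2 + (-5 + m)*(3/2 + a) (f(m, a) = -2 + (m - 5)*(a + 3/2) = -2 + (-5 + m)*(3/2 + a))
V = 12 (V = -2*(-5 - 1) = -2*(-6) = 12)
g(s) = 2*s*(-13/2 - 2*s) (g(s) = (s + s)*(s + (-19/2 - 5*s + (3/2)*2 + s*2)) = (2*s)*(s + (-19/2 - 5*s + 3 + 2*s)) = (2*s)*(s + (-13/2 - 3*s)) = (2*s)*(-13/2 - 2*s) = 2*s*(-13/2 - 2*s))
d(q) = -732 (d(q) = -1*12*(13 + 4*12) = -1*12*(13 + 48) = -1*12*61 = -732)
1/d(21) = 1/(-732) = -1/732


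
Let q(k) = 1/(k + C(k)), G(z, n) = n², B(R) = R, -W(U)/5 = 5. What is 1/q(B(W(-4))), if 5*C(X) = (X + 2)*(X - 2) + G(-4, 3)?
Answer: 101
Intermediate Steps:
W(U) = -25 (W(U) = -5*5 = -25)
C(X) = 9/5 + (-2 + X)*(2 + X)/5 (C(X) = ((X + 2)*(X - 2) + 3²)/5 = ((2 + X)*(-2 + X) + 9)/5 = ((-2 + X)*(2 + X) + 9)/5 = (9 + (-2 + X)*(2 + X))/5 = 9/5 + (-2 + X)*(2 + X)/5)
q(k) = 1/(1 + k + k²/5) (q(k) = 1/(k + (1 + k²/5)) = 1/(1 + k + k²/5))
1/q(B(W(-4))) = 1/(5/(5 + (-25)² + 5*(-25))) = 1/(5/(5 + 625 - 125)) = 1/(5/505) = 1/(5*(1/505)) = 1/(1/101) = 101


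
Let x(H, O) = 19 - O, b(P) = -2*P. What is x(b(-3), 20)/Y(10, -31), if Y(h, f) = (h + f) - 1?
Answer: 1/22 ≈ 0.045455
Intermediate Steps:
Y(h, f) = -1 + f + h (Y(h, f) = (f + h) - 1 = -1 + f + h)
x(b(-3), 20)/Y(10, -31) = (19 - 1*20)/(-1 - 31 + 10) = (19 - 20)/(-22) = -1*(-1/22) = 1/22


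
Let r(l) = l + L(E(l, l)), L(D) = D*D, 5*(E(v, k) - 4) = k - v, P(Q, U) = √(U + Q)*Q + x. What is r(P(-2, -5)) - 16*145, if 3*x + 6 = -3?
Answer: -2307 - 2*I*√7 ≈ -2307.0 - 5.2915*I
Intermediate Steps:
x = -3 (x = -2 + (⅓)*(-3) = -2 - 1 = -3)
P(Q, U) = -3 + Q*√(Q + U) (P(Q, U) = √(U + Q)*Q - 3 = √(Q + U)*Q - 3 = Q*√(Q + U) - 3 = -3 + Q*√(Q + U))
E(v, k) = 4 - v/5 + k/5 (E(v, k) = 4 + (k - v)/5 = 4 + (-v/5 + k/5) = 4 - v/5 + k/5)
L(D) = D²
r(l) = 16 + l (r(l) = l + (4 - l/5 + l/5)² = l + 4² = l + 16 = 16 + l)
r(P(-2, -5)) - 16*145 = (16 + (-3 - 2*√(-2 - 5))) - 16*145 = (16 + (-3 - 2*I*√7)) - 2320 = (13 - 2*I*√7) - 2320 = -2307 - 2*I*√7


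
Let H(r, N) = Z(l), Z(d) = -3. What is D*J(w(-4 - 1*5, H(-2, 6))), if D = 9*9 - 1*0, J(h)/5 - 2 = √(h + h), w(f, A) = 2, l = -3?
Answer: 1620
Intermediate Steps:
H(r, N) = -3
J(h) = 10 + 5*√2*√h (J(h) = 10 + 5*√(h + h) = 10 + 5*√(2*h) = 10 + 5*(√2*√h) = 10 + 5*√2*√h)
D = 81 (D = 81 + 0 = 81)
D*J(w(-4 - 1*5, H(-2, 6))) = 81*(10 + 5*√2*√2) = 81*(10 + 10) = 81*20 = 1620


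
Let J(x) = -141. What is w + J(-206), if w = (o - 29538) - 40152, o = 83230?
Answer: 13399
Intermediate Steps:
w = 13540 (w = (83230 - 29538) - 40152 = 53692 - 40152 = 13540)
w + J(-206) = 13540 - 141 = 13399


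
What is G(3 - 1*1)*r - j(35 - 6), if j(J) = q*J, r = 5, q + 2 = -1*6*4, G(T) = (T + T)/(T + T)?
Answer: 759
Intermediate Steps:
G(T) = 1 (G(T) = (2*T)/((2*T)) = (2*T)*(1/(2*T)) = 1)
q = -26 (q = -2 - 1*6*4 = -2 - 6*4 = -2 - 24 = -26)
j(J) = -26*J
G(3 - 1*1)*r - j(35 - 6) = 1*5 - (-26)*(35 - 6) = 5 - (-26)*29 = 5 - 1*(-754) = 5 + 754 = 759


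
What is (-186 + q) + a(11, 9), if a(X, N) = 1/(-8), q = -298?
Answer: -3873/8 ≈ -484.13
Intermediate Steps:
a(X, N) = -⅛
(-186 + q) + a(11, 9) = (-186 - 298) - ⅛ = -484 - ⅛ = -3873/8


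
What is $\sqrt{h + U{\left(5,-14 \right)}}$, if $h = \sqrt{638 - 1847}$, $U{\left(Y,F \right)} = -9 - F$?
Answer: $\sqrt{5 + i \sqrt{1209}} \approx 4.4793 + 3.8813 i$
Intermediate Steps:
$h = i \sqrt{1209}$ ($h = \sqrt{-1209} = i \sqrt{1209} \approx 34.771 i$)
$\sqrt{h + U{\left(5,-14 \right)}} = \sqrt{i \sqrt{1209} - -5} = \sqrt{i \sqrt{1209} + \left(-9 + 14\right)} = \sqrt{i \sqrt{1209} + 5} = \sqrt{5 + i \sqrt{1209}}$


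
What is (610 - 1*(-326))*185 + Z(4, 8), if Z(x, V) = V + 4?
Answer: 173172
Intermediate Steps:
Z(x, V) = 4 + V
(610 - 1*(-326))*185 + Z(4, 8) = (610 - 1*(-326))*185 + (4 + 8) = (610 + 326)*185 + 12 = 936*185 + 12 = 173160 + 12 = 173172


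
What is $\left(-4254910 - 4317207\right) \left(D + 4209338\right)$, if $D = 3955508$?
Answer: $-69990015198982$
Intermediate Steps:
$\left(-4254910 - 4317207\right) \left(D + 4209338\right) = \left(-4254910 - 4317207\right) \left(3955508 + 4209338\right) = \left(-8572117\right) 8164846 = -69990015198982$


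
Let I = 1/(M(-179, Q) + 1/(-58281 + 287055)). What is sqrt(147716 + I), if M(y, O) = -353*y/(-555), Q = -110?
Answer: sqrt(3429681369878491675204646)/4818514061 ≈ 384.34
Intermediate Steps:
M(y, O) = 353*y/555 (M(y, O) = -353*y*(-1/555) = 353*y/555)
I = -42323190/4818514061 (I = 1/((353/555)*(-179) + 1/(-58281 + 287055)) = 1/(-63187/555 + 1/228774) = 1/(-4818514061/42323190) = -42323190/4818514061 ≈ -0.0087835)
sqrt(147716 + I) = sqrt(147716 - 42323190/4818514061) = sqrt(711771580711486/4818514061) = sqrt(3429681369878491675204646)/4818514061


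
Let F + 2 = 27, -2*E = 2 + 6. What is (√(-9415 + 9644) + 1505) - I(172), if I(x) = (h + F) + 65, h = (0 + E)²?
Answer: 1399 + √229 ≈ 1414.1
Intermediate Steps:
E = -4 (E = -(2 + 6)/2 = -½*8 = -4)
F = 25 (F = -2 + 27 = 25)
h = 16 (h = (0 - 4)² = (-4)² = 16)
I(x) = 106 (I(x) = (16 + 25) + 65 = 41 + 65 = 106)
(√(-9415 + 9644) + 1505) - I(172) = (√(-9415 + 9644) + 1505) - 1*106 = (√229 + 1505) - 106 = (1505 + √229) - 106 = 1399 + √229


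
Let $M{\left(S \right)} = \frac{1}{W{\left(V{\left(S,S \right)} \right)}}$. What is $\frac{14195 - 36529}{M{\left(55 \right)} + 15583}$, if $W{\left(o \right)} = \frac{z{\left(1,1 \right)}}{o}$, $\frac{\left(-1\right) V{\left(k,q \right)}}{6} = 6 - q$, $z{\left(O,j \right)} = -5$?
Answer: $- \frac{111670}{77621} \approx -1.4387$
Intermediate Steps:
$V{\left(k,q \right)} = -36 + 6 q$ ($V{\left(k,q \right)} = - 6 \left(6 - q\right) = -36 + 6 q$)
$W{\left(o \right)} = - \frac{5}{o}$
$M{\left(S \right)} = \frac{36}{5} - \frac{6 S}{5}$ ($M{\left(S \right)} = \frac{1}{\left(-5\right) \frac{1}{-36 + 6 S}} = \frac{36}{5} - \frac{6 S}{5}$)
$\frac{14195 - 36529}{M{\left(55 \right)} + 15583} = \frac{14195 - 36529}{\left(\frac{36}{5} - 66\right) + 15583} = - \frac{22334}{\left(\frac{36}{5} - 66\right) + 15583} = - \frac{22334}{- \frac{294}{5} + 15583} = - \frac{22334}{\frac{77621}{5}} = \left(-22334\right) \frac{5}{77621} = - \frac{111670}{77621}$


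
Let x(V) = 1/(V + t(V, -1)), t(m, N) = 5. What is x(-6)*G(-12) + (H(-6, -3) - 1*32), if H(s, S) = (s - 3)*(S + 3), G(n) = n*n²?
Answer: 1696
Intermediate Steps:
G(n) = n³
H(s, S) = (-3 + s)*(3 + S)
x(V) = 1/(5 + V) (x(V) = 1/(V + 5) = 1/(5 + V))
x(-6)*G(-12) + (H(-6, -3) - 1*32) = (-12)³/(5 - 6) + ((-9 - 3*(-3) + 3*(-6) - 3*(-6)) - 1*32) = -1728/(-1) + ((-9 + 9 - 18 + 18) - 32) = -1*(-1728) + (0 - 32) = 1728 - 32 = 1696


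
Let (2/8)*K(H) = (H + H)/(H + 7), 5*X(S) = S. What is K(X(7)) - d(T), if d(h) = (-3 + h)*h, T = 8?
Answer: -116/3 ≈ -38.667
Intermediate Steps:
X(S) = S/5
K(H) = 8*H/(7 + H) (K(H) = 4*((H + H)/(H + 7)) = 4*((2*H)/(7 + H)) = 4*(2*H/(7 + H)) = 8*H/(7 + H))
d(h) = h*(-3 + h)
K(X(7)) - d(T) = 8*((⅕)*7)/(7 + (⅕)*7) - 8*(-3 + 8) = 8*(7/5)/(7 + 7/5) - 8*5 = 8*(7/5)/(42/5) - 1*40 = 8*(7/5)*(5/42) - 40 = 4/3 - 40 = -116/3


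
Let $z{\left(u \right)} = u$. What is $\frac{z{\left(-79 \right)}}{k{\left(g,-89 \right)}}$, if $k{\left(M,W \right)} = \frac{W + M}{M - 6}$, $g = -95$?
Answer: $- \frac{7979}{184} \approx -43.364$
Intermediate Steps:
$k{\left(M,W \right)} = \frac{M + W}{-6 + M}$
$\frac{z{\left(-79 \right)}}{k{\left(g,-89 \right)}} = - \frac{79}{\frac{1}{-6 - 95} \left(-95 - 89\right)} = - \frac{79}{\frac{1}{-101} \left(-184\right)} = - \frac{79}{\left(- \frac{1}{101}\right) \left(-184\right)} = - \frac{79}{\frac{184}{101}} = \left(-79\right) \frac{101}{184} = - \frac{7979}{184}$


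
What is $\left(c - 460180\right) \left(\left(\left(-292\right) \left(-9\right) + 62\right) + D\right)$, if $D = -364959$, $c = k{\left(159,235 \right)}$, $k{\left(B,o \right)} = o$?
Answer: $166623815205$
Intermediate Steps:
$c = 235$
$\left(c - 460180\right) \left(\left(\left(-292\right) \left(-9\right) + 62\right) + D\right) = \left(235 - 460180\right) \left(\left(\left(-292\right) \left(-9\right) + 62\right) - 364959\right) = - 459945 \left(\left(2628 + 62\right) - 364959\right) = - 459945 \left(2690 - 364959\right) = \left(-459945\right) \left(-362269\right) = 166623815205$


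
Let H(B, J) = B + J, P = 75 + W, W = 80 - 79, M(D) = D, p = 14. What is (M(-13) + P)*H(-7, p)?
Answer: 441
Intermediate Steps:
W = 1
P = 76 (P = 75 + 1 = 76)
(M(-13) + P)*H(-7, p) = (-13 + 76)*(-7 + 14) = 63*7 = 441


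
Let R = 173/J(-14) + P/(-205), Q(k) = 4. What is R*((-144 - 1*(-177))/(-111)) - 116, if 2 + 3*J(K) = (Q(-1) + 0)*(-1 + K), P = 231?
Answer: -53223433/470270 ≈ -113.18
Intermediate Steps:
J(K) = -2 + 4*K/3 (J(K) = -⅔ + ((4 + 0)*(-1 + K))/3 = -⅔ + (4*(-1 + K))/3 = -⅔ + (-4 + 4*K)/3 = -⅔ + (-4/3 + 4*K/3) = -2 + 4*K/3)
R = -120717/12710 (R = 173/(-2 + (4/3)*(-14)) + 231/(-205) = 173/(-2 - 56/3) + 231*(-1/205) = 173/(-62/3) - 231/205 = 173*(-3/62) - 231/205 = -519/62 - 231/205 = -120717/12710 ≈ -9.4978)
R*((-144 - 1*(-177))/(-111)) - 116 = -120717*(-144 - 1*(-177))/(12710*(-111)) - 116 = -120717*(-144 + 177)*(-1)/(12710*111) - 116 = -3983661*(-1)/(12710*111) - 116 = -120717/12710*(-11/37) - 116 = 1327887/470270 - 116 = -53223433/470270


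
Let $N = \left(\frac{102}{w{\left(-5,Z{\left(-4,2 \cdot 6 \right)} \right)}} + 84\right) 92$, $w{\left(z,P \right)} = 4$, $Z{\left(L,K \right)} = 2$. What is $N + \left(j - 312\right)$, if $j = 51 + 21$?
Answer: $9834$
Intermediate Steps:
$j = 72$
$N = 10074$ ($N = \left(\frac{102}{4} + 84\right) 92 = \left(102 \cdot \frac{1}{4} + 84\right) 92 = \left(\frac{51}{2} + 84\right) 92 = \frac{219}{2} \cdot 92 = 10074$)
$N + \left(j - 312\right) = 10074 + \left(72 - 312\right) = 10074 - 240 = 9834$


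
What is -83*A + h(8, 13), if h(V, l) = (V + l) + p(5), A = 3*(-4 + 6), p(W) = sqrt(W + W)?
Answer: -477 + sqrt(10) ≈ -473.84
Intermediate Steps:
p(W) = sqrt(2)*sqrt(W) (p(W) = sqrt(2*W) = sqrt(2)*sqrt(W))
A = 6 (A = 3*2 = 6)
h(V, l) = V + l + sqrt(10) (h(V, l) = (V + l) + sqrt(2)*sqrt(5) = (V + l) + sqrt(10) = V + l + sqrt(10))
-83*A + h(8, 13) = -83*6 + (8 + 13 + sqrt(10)) = -498 + (21 + sqrt(10)) = -477 + sqrt(10)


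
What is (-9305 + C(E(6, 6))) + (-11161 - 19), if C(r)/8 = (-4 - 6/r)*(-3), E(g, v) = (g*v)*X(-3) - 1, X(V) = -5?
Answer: -3690553/181 ≈ -20390.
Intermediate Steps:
E(g, v) = -1 - 5*g*v (E(g, v) = (g*v)*(-5) - 1 = -5*g*v - 1 = -1 - 5*g*v)
C(r) = 96 + 144/r (C(r) = 8*((-4 - 6/r)*(-3)) = 8*(12 + 18/r) = 96 + 144/r)
(-9305 + C(E(6, 6))) + (-11161 - 19) = (-9305 + (96 + 144/(-1 - 5*6*6))) + (-11161 - 19) = (-9305 + (96 + 144/(-1 - 180))) - 11180 = (-9305 + (96 + 144/(-181))) - 11180 = (-9305 + (96 + 144*(-1/181))) - 11180 = (-9305 + (96 - 144/181)) - 11180 = (-9305 + 17232/181) - 11180 = -1666973/181 - 11180 = -3690553/181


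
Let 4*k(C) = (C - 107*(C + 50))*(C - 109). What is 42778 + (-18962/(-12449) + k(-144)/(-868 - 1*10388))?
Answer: 12004654689737/280251888 ≈ 42835.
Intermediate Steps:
k(C) = (-5350 - 106*C)*(-109 + C)/4 (k(C) = ((C - 107*(C + 50))*(C - 109))/4 = ((C - 107*(50 + C))*(-109 + C))/4 = ((C + (-5350 - 107*C))*(-109 + C))/4 = ((-5350 - 106*C)*(-109 + C))/4 = (-5350 - 106*C)*(-109 + C)/4)
42778 + (-18962/(-12449) + k(-144)/(-868 - 1*10388)) = 42778 + (-18962/(-12449) + (291575/2 + 1551*(-144) - 53/2*(-144)²)/(-868 - 1*10388)) = 42778 + (-18962*(-1/12449) + (291575/2 - 223344 - 53/2*20736)/(-868 - 10388)) = 42778 + (18962/12449 + (291575/2 - 223344 - 549504)/(-11256)) = 42778 + (18962/12449 - 1254121/2*(-1/11256)) = 42778 + (18962/12449 + 1254121/22512) = 42778 + 16039424873/280251888 = 12004654689737/280251888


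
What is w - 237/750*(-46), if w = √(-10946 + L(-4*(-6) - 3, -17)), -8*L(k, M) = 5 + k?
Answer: 1817/125 + I*√43797/2 ≈ 14.536 + 104.64*I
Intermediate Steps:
L(k, M) = -5/8 - k/8 (L(k, M) = -(5 + k)/8 = -5/8 - k/8)
w = I*√43797/2 (w = √(-10946 + (-5/8 - (-4*(-6) - 3)/8)) = √(-10946 + (-5/8 - (24 - 3)/8)) = √(-10946 + (-5/8 - ⅛*21)) = √(-10946 + (-5/8 - 21/8)) = √(-10946 - 13/4) = √(-43797/4) = I*√43797/2 ≈ 104.64*I)
w - 237/750*(-46) = I*√43797/2 - 237/750*(-46) = I*√43797/2 - 237*1/750*(-46) = I*√43797/2 - 79/250*(-46) = I*√43797/2 + 1817/125 = 1817/125 + I*√43797/2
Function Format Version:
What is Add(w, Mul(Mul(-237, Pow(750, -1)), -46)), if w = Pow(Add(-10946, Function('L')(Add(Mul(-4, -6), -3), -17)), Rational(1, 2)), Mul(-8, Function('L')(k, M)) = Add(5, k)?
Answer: Add(Rational(1817, 125), Mul(Rational(1, 2), I, Pow(43797, Rational(1, 2)))) ≈ Add(14.536, Mul(104.64, I))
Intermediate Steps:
Function('L')(k, M) = Add(Rational(-5, 8), Mul(Rational(-1, 8), k)) (Function('L')(k, M) = Mul(Rational(-1, 8), Add(5, k)) = Add(Rational(-5, 8), Mul(Rational(-1, 8), k)))
w = Mul(Rational(1, 2), I, Pow(43797, Rational(1, 2))) (w = Pow(Add(-10946, Add(Rational(-5, 8), Mul(Rational(-1, 8), Add(Mul(-4, -6), -3)))), Rational(1, 2)) = Pow(Add(-10946, Add(Rational(-5, 8), Mul(Rational(-1, 8), Add(24, -3)))), Rational(1, 2)) = Pow(Add(-10946, Add(Rational(-5, 8), Mul(Rational(-1, 8), 21))), Rational(1, 2)) = Pow(Add(-10946, Add(Rational(-5, 8), Rational(-21, 8))), Rational(1, 2)) = Pow(Add(-10946, Rational(-13, 4)), Rational(1, 2)) = Pow(Rational(-43797, 4), Rational(1, 2)) = Mul(Rational(1, 2), I, Pow(43797, Rational(1, 2))) ≈ Mul(104.64, I))
Add(w, Mul(Mul(-237, Pow(750, -1)), -46)) = Add(Mul(Rational(1, 2), I, Pow(43797, Rational(1, 2))), Mul(Mul(-237, Pow(750, -1)), -46)) = Add(Mul(Rational(1, 2), I, Pow(43797, Rational(1, 2))), Mul(Mul(-237, Rational(1, 750)), -46)) = Add(Mul(Rational(1, 2), I, Pow(43797, Rational(1, 2))), Mul(Rational(-79, 250), -46)) = Add(Mul(Rational(1, 2), I, Pow(43797, Rational(1, 2))), Rational(1817, 125)) = Add(Rational(1817, 125), Mul(Rational(1, 2), I, Pow(43797, Rational(1, 2))))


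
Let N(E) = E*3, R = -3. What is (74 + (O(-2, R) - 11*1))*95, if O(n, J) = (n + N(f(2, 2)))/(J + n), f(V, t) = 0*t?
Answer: 6023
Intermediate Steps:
f(V, t) = 0
N(E) = 3*E
O(n, J) = n/(J + n) (O(n, J) = (n + 3*0)/(J + n) = (n + 0)/(J + n) = n/(J + n))
(74 + (O(-2, R) - 11*1))*95 = (74 + (-2/(-3 - 2) - 11*1))*95 = (74 + (-2/(-5) - 11))*95 = (74 + (-2*(-⅕) - 11))*95 = (74 + (⅖ - 11))*95 = (74 - 53/5)*95 = (317/5)*95 = 6023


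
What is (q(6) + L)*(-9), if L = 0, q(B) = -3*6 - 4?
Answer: 198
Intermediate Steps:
q(B) = -22 (q(B) = -18 - 4 = -22)
(q(6) + L)*(-9) = (-22 + 0)*(-9) = -22*(-9) = 198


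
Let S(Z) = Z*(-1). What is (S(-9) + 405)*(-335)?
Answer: -138690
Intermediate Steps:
S(Z) = -Z
(S(-9) + 405)*(-335) = (-1*(-9) + 405)*(-335) = (9 + 405)*(-335) = 414*(-335) = -138690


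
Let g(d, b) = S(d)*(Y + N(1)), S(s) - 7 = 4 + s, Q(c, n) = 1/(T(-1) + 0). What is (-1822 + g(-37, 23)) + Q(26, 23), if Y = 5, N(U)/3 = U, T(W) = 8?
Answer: -16239/8 ≈ -2029.9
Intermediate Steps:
N(U) = 3*U
Q(c, n) = ⅛ (Q(c, n) = 1/(8 + 0) = 1/8 = ⅛)
S(s) = 11 + s (S(s) = 7 + (4 + s) = 11 + s)
g(d, b) = 88 + 8*d (g(d, b) = (11 + d)*(5 + 3*1) = (11 + d)*(5 + 3) = (11 + d)*8 = 88 + 8*d)
(-1822 + g(-37, 23)) + Q(26, 23) = (-1822 + (88 + 8*(-37))) + ⅛ = (-1822 + (88 - 296)) + ⅛ = (-1822 - 208) + ⅛ = -2030 + ⅛ = -16239/8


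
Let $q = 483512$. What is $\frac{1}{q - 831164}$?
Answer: $- \frac{1}{347652} \approx -2.8764 \cdot 10^{-6}$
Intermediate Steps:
$\frac{1}{q - 831164} = \frac{1}{483512 - 831164} = \frac{1}{-347652} = - \frac{1}{347652}$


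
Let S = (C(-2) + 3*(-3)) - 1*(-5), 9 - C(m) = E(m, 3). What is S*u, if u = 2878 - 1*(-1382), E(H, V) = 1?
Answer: 17040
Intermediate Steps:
C(m) = 8 (C(m) = 9 - 1*1 = 9 - 1 = 8)
u = 4260 (u = 2878 + 1382 = 4260)
S = 4 (S = (8 + 3*(-3)) - 1*(-5) = (8 - 9) + 5 = -1 + 5 = 4)
S*u = 4*4260 = 17040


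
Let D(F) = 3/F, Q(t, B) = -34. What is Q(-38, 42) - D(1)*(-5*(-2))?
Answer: -64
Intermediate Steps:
Q(-38, 42) - D(1)*(-5*(-2)) = -34 - 3/1*(-5*(-2)) = -34 - 3*1*10 = -34 - 3*10 = -34 - 1*30 = -34 - 30 = -64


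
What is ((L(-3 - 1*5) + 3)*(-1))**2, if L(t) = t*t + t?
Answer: 3481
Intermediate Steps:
L(t) = t + t**2 (L(t) = t**2 + t = t + t**2)
((L(-3 - 1*5) + 3)*(-1))**2 = (((-3 - 1*5)*(1 + (-3 - 1*5)) + 3)*(-1))**2 = (((-3 - 5)*(1 + (-3 - 5)) + 3)*(-1))**2 = ((-8*(1 - 8) + 3)*(-1))**2 = ((-8*(-7) + 3)*(-1))**2 = ((56 + 3)*(-1))**2 = (59*(-1))**2 = (-59)**2 = 3481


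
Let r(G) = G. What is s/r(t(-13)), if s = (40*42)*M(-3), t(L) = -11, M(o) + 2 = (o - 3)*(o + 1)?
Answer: -16800/11 ≈ -1527.3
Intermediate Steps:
M(o) = -2 + (1 + o)*(-3 + o) (M(o) = -2 + (o - 3)*(o + 1) = -2 + (-3 + o)*(1 + o) = -2 + (1 + o)*(-3 + o))
s = 16800 (s = (40*42)*(-5 + (-3)**2 - 2*(-3)) = 1680*(-5 + 9 + 6) = 1680*10 = 16800)
s/r(t(-13)) = 16800/(-11) = 16800*(-1/11) = -16800/11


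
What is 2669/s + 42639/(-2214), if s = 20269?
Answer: -286113575/14958522 ≈ -19.127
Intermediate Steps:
2669/s + 42639/(-2214) = 2669/20269 + 42639/(-2214) = 2669*(1/20269) + 42639*(-1/2214) = 2669/20269 - 14213/738 = -286113575/14958522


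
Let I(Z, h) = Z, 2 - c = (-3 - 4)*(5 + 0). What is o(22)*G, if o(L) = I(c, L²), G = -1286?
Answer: -47582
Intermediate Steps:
c = 37 (c = 2 - (-3 - 4)*(5 + 0) = 2 - (-7)*5 = 2 - 1*(-35) = 2 + 35 = 37)
o(L) = 37
o(22)*G = 37*(-1286) = -47582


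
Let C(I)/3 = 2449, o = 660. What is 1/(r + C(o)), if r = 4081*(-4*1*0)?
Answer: 1/7347 ≈ 0.00013611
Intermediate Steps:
C(I) = 7347 (C(I) = 3*2449 = 7347)
r = 0 (r = 4081*(-4*0) = 4081*0 = 0)
1/(r + C(o)) = 1/(0 + 7347) = 1/7347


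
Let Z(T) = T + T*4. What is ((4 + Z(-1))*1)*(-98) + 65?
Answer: 163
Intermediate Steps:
Z(T) = 5*T (Z(T) = T + 4*T = 5*T)
((4 + Z(-1))*1)*(-98) + 65 = ((4 + 5*(-1))*1)*(-98) + 65 = ((4 - 5)*1)*(-98) + 65 = -1*1*(-98) + 65 = -1*(-98) + 65 = 98 + 65 = 163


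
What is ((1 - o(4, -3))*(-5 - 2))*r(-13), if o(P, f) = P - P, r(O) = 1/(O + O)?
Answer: 7/26 ≈ 0.26923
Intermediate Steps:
r(O) = 1/(2*O)
o(P, f) = 0
((1 - o(4, -3))*(-5 - 2))*r(-13) = ((1 - 1*0)*(-5 - 2))*((1/2)/(-13)) = ((1 + 0)*(-7))*((1/2)*(-1/13)) = (1*(-7))*(-1/26) = -7*(-1/26) = 7/26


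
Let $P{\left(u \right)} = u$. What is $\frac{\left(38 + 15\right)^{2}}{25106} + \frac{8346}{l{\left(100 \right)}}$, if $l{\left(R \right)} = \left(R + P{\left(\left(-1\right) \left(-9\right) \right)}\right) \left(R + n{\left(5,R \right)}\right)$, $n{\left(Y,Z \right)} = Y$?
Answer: $\frac{80561227}{95779390} \approx 0.84111$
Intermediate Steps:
$l{\left(R \right)} = \left(5 + R\right) \left(9 + R\right)$ ($l{\left(R \right)} = \left(R - -9\right) \left(R + 5\right) = \left(R + 9\right) \left(5 + R\right) = \left(9 + R\right) \left(5 + R\right) = \left(5 + R\right) \left(9 + R\right)$)
$\frac{\left(38 + 15\right)^{2}}{25106} + \frac{8346}{l{\left(100 \right)}} = \frac{\left(38 + 15\right)^{2}}{25106} + \frac{8346}{45 + 100^{2} + 14 \cdot 100} = 53^{2} \cdot \frac{1}{25106} + \frac{8346}{45 + 10000 + 1400} = 2809 \cdot \frac{1}{25106} + \frac{8346}{11445} = \frac{2809}{25106} + 8346 \cdot \frac{1}{11445} = \frac{2809}{25106} + \frac{2782}{3815} = \frac{80561227}{95779390}$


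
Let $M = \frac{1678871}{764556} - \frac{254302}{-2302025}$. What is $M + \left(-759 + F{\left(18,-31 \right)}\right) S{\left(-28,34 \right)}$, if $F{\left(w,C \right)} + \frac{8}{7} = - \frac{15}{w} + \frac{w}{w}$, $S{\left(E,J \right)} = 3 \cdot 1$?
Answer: $- \frac{28060736701915241}{12320189181300} \approx -2277.6$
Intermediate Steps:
$S{\left(E,J \right)} = 3$
$F{\left(w,C \right)} = - \frac{1}{7} - \frac{15}{w}$ ($F{\left(w,C \right)} = - \frac{8}{7} - \left(\frac{15}{w} - \frac{w}{w}\right) = - \frac{8}{7} + \left(- \frac{15}{w} + 1\right) = - \frac{8}{7} + \left(1 - \frac{15}{w}\right) = - \frac{1}{7} - \frac{15}{w}$)
$M = \frac{4059231133687}{1760027025900}$ ($M = 1678871 \cdot \frac{1}{764556} - - \frac{254302}{2302025} = \frac{1678871}{764556} + \frac{254302}{2302025} = \frac{4059231133687}{1760027025900} \approx 2.3063$)
$M + \left(-759 + F{\left(18,-31 \right)}\right) S{\left(-28,34 \right)} = \frac{4059231133687}{1760027025900} + \left(-759 + \frac{-105 - 18}{7 \cdot 18}\right) 3 = \frac{4059231133687}{1760027025900} + \left(-759 + \frac{1}{7} \cdot \frac{1}{18} \left(-105 - 18\right)\right) 3 = \frac{4059231133687}{1760027025900} + \left(-759 + \frac{1}{7} \cdot \frac{1}{18} \left(-123\right)\right) 3 = \frac{4059231133687}{1760027025900} + \left(-759 - \frac{41}{42}\right) 3 = \frac{4059231133687}{1760027025900} - \frac{31919}{14} = - \frac{28060736701915241}{12320189181300}$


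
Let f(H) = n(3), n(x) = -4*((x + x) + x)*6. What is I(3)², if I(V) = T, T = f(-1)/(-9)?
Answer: 576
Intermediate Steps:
n(x) = -72*x (n(x) = -4*(2*x + x)*6 = -12*x*6 = -72*x)
f(H) = -216 (f(H) = -72*3 = -216)
T = 24 (T = -216/(-9) = -216*(-⅑) = 24)
I(V) = 24
I(3)² = 24² = 576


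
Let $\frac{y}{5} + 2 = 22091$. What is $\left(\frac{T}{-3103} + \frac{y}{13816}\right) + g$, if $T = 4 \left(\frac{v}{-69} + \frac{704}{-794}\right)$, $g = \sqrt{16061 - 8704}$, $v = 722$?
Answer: $\frac{9405060696563}{1174366617864} + \sqrt{7357} \approx 93.782$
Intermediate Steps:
$y = 110445$ ($y = -10 + 5 \cdot 22091 = -10 + 110455 = 110445$)
$g = \sqrt{7357} \approx 85.773$
$T = - \frac{1243688}{27393}$ ($T = 4 \left(\frac{722}{-69} + \frac{704}{-794}\right) = 4 \left(722 \left(- \frac{1}{69}\right) + 704 \left(- \frac{1}{794}\right)\right) = 4 \left(- \frac{722}{69} - \frac{352}{397}\right) = 4 \left(- \frac{310922}{27393}\right) = - \frac{1243688}{27393} \approx -45.402$)
$\left(\frac{T}{-3103} + \frac{y}{13816}\right) + g = \left(- \frac{1243688}{27393 \left(-3103\right)} + \frac{110445}{13816}\right) + \sqrt{7357} = \left(\left(- \frac{1243688}{27393}\right) \left(- \frac{1}{3103}\right) + 110445 \cdot \frac{1}{13816}\right) + \sqrt{7357} = \left(\frac{1243688}{85000479} + \frac{110445}{13816}\right) + \sqrt{7357} = \frac{9405060696563}{1174366617864} + \sqrt{7357}$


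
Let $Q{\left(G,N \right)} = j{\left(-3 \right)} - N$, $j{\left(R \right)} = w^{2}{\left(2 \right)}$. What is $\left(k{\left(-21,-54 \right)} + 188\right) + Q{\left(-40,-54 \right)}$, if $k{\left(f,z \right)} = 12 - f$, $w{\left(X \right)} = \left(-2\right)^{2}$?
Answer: $291$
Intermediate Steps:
$w{\left(X \right)} = 4$
$j{\left(R \right)} = 16$ ($j{\left(R \right)} = 4^{2} = 16$)
$Q{\left(G,N \right)} = 16 - N$
$\left(k{\left(-21,-54 \right)} + 188\right) + Q{\left(-40,-54 \right)} = \left(\left(12 - -21\right) + 188\right) + \left(16 - -54\right) = \left(\left(12 + 21\right) + 188\right) + \left(16 + 54\right) = \left(33 + 188\right) + 70 = 221 + 70 = 291$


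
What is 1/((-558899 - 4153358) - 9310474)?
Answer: -1/14022731 ≈ -7.1313e-8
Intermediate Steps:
1/((-558899 - 4153358) - 9310474) = 1/(-4712257 - 9310474) = 1/(-14022731) = -1/14022731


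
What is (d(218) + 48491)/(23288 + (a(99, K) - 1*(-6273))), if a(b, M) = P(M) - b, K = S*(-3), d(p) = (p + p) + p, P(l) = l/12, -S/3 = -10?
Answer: 98290/58909 ≈ 1.6685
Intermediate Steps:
S = 30 (S = -3*(-10) = 30)
P(l) = l/12 (P(l) = l*(1/12) = l/12)
d(p) = 3*p (d(p) = 2*p + p = 3*p)
K = -90 (K = 30*(-3) = -90)
a(b, M) = -b + M/12 (a(b, M) = M/12 - b = -b + M/12)
(d(218) + 48491)/(23288 + (a(99, K) - 1*(-6273))) = (3*218 + 48491)/(23288 + ((-1*99 + (1/12)*(-90)) - 1*(-6273))) = (654 + 48491)/(23288 + ((-99 - 15/2) + 6273)) = 49145/(23288 + (-213/2 + 6273)) = 49145/(23288 + 12333/2) = 49145/(58909/2) = 49145*(2/58909) = 98290/58909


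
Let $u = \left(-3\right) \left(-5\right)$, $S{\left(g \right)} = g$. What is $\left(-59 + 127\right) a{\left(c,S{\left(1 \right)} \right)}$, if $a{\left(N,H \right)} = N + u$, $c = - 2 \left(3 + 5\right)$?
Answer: $-68$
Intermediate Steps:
$c = -16$ ($c = \left(-2\right) 8 = -16$)
$u = 15$
$a{\left(N,H \right)} = 15 + N$ ($a{\left(N,H \right)} = N + 15 = 15 + N$)
$\left(-59 + 127\right) a{\left(c,S{\left(1 \right)} \right)} = \left(-59 + 127\right) \left(15 - 16\right) = 68 \left(-1\right) = -68$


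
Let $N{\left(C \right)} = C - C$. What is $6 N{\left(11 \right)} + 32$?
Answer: $32$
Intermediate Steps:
$N{\left(C \right)} = 0$
$6 N{\left(11 \right)} + 32 = 6 \cdot 0 + 32 = 0 + 32 = 32$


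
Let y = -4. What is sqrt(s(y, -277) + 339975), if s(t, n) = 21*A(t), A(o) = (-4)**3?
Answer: sqrt(338631) ≈ 581.92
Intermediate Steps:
A(o) = -64
s(t, n) = -1344 (s(t, n) = 21*(-64) = -1344)
sqrt(s(y, -277) + 339975) = sqrt(-1344 + 339975) = sqrt(338631)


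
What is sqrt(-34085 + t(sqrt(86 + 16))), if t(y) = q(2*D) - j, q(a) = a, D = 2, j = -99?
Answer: I*sqrt(33982) ≈ 184.34*I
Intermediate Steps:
t(y) = 103 (t(y) = 2*2 - 1*(-99) = 4 + 99 = 103)
sqrt(-34085 + t(sqrt(86 + 16))) = sqrt(-34085 + 103) = sqrt(-33982) = I*sqrt(33982)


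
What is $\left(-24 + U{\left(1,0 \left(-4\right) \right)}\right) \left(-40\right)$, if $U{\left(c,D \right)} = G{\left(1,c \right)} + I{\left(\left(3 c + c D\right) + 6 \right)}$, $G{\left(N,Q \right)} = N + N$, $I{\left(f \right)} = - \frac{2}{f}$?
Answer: $\frac{8000}{9} \approx 888.89$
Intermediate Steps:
$G{\left(N,Q \right)} = 2 N$
$U{\left(c,D \right)} = 2 - \frac{2}{6 + 3 c + D c}$ ($U{\left(c,D \right)} = 2 \cdot 1 - \frac{2}{\left(3 c + c D\right) + 6} = 2 - \frac{2}{\left(3 c + D c\right) + 6} = 2 - \frac{2}{6 + 3 c + D c}$)
$\left(-24 + U{\left(1,0 \left(-4\right) \right)}\right) \left(-40\right) = \left(-24 + \frac{2 \left(5 + 3 \cdot 1 + 0 \left(-4\right) 1\right)}{6 + 3 \cdot 1 + 0 \left(-4\right) 1}\right) \left(-40\right) = \left(-24 + \frac{2 \left(5 + 3 + 0 \cdot 1\right)}{6 + 3 + 0 \cdot 1}\right) \left(-40\right) = \left(-24 + \frac{2 \left(5 + 3 + 0\right)}{6 + 3 + 0}\right) \left(-40\right) = \left(-24 + 2 \cdot \frac{1}{9} \cdot 8\right) \left(-40\right) = \left(-24 + \frac{16}{9}\right) \left(-40\right) = \left(- \frac{200}{9}\right) \left(-40\right) = \frac{8000}{9}$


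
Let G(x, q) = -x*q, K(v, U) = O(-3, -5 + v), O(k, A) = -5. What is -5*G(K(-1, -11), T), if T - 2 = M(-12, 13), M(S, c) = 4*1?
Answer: -150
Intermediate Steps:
K(v, U) = -5
M(S, c) = 4
T = 6 (T = 2 + 4 = 6)
G(x, q) = -q*x
-5*G(K(-1, -11), T) = -(-5)*6*(-5) = -5*30 = -150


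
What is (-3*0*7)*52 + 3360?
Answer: 3360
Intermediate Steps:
(-3*0*7)*52 + 3360 = (0*7)*52 + 3360 = 0*52 + 3360 = 0 + 3360 = 3360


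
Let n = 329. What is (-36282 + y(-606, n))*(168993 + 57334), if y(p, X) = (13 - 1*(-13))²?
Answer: -8058599162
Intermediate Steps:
y(p, X) = 676 (y(p, X) = (13 + 13)² = 26² = 676)
(-36282 + y(-606, n))*(168993 + 57334) = (-36282 + 676)*(168993 + 57334) = -35606*226327 = -8058599162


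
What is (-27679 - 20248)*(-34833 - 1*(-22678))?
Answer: 582552685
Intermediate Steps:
(-27679 - 20248)*(-34833 - 1*(-22678)) = -47927*(-34833 + 22678) = -47927*(-12155) = 582552685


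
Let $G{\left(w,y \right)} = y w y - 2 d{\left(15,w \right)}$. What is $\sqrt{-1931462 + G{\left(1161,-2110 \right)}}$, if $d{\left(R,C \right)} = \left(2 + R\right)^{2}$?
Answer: $2 \sqrt{1291739015} \approx 71882.0$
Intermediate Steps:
$G{\left(w,y \right)} = -578 + w y^{2}$ ($G{\left(w,y \right)} = y w y - 2 \left(2 + 15\right)^{2} = w y y - 2 \cdot 17^{2} = w y^{2} - 578 = -578 + w y^{2}$)
$\sqrt{-1931462 + G{\left(1161,-2110 \right)}} = \sqrt{-1931462 - \left(578 - 1161 \left(-2110\right)^{2}\right)} = \sqrt{-1931462 + \left(-578 + 1161 \cdot 4452100\right)} = \sqrt{-1931462 + \left(-578 + 5168888100\right)} = \sqrt{-1931462 + 5168887522} = \sqrt{5166956060} = 2 \sqrt{1291739015}$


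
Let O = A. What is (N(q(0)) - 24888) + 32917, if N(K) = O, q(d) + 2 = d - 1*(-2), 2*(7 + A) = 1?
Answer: 16045/2 ≈ 8022.5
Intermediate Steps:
A = -13/2 (A = -7 + (½)*1 = -7 + ½ = -13/2 ≈ -6.5000)
q(d) = d (q(d) = -2 + (d - 1*(-2)) = -2 + (d + 2) = -2 + (2 + d) = d)
O = -13/2 ≈ -6.5000
N(K) = -13/2
(N(q(0)) - 24888) + 32917 = (-13/2 - 24888) + 32917 = -49789/2 + 32917 = 16045/2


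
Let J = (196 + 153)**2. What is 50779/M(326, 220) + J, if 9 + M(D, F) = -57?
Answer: 7988087/66 ≈ 1.2103e+5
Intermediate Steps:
M(D, F) = -66 (M(D, F) = -9 - 57 = -66)
J = 121801 (J = 349**2 = 121801)
50779/M(326, 220) + J = 50779/(-66) + 121801 = 50779*(-1/66) + 121801 = -50779/66 + 121801 = 7988087/66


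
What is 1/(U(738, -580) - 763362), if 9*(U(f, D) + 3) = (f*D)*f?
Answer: -1/35862645 ≈ -2.7884e-8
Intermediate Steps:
U(f, D) = -3 + D*f²/9 (U(f, D) = -3 + ((f*D)*f)/9 = -3 + ((D*f)*f)/9 = -3 + (D*f²)/9 = -3 + D*f²/9)
1/(U(738, -580) - 763362) = 1/((-3 + (⅑)*(-580)*738²) - 763362) = 1/((-3 + (⅑)*(-580)*544644) - 763362) = 1/((-3 - 35099280) - 763362) = 1/(-35099283 - 763362) = 1/(-35862645) = -1/35862645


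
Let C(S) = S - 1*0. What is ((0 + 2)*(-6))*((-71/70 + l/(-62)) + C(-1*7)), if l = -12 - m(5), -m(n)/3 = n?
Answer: 104976/1085 ≈ 96.752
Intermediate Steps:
m(n) = -3*n
l = 3 (l = -12 - (-3)*5 = -12 - 1*(-15) = -12 + 15 = 3)
C(S) = S (C(S) = S + 0 = S)
((0 + 2)*(-6))*((-71/70 + l/(-62)) + C(-1*7)) = ((0 + 2)*(-6))*((-71/70 + 3/(-62)) - 1*7) = (2*(-6))*((-71*1/70 + 3*(-1/62)) - 7) = -12*((-71/70 - 3/62) - 7) = -12*(-1153/1085 - 7) = -12*(-8748/1085) = 104976/1085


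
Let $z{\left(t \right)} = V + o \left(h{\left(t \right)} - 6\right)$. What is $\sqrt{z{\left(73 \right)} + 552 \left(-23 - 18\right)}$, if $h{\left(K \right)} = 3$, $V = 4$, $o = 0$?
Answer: $2 i \sqrt{5657} \approx 150.43 i$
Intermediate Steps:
$z{\left(t \right)} = 4$ ($z{\left(t \right)} = 4 + 0 \left(3 - 6\right) = 4 + 0 \left(-3\right) = 4 + 0 = 4$)
$\sqrt{z{\left(73 \right)} + 552 \left(-23 - 18\right)} = \sqrt{4 + 552 \left(-23 - 18\right)} = \sqrt{4 + 552 \left(-41\right)} = \sqrt{4 - 22632} = \sqrt{-22628} = 2 i \sqrt{5657}$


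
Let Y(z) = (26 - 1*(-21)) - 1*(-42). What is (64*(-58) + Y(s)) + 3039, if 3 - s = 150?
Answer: -584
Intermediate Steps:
s = -147 (s = 3 - 1*150 = 3 - 150 = -147)
Y(z) = 89 (Y(z) = (26 + 21) + 42 = 47 + 42 = 89)
(64*(-58) + Y(s)) + 3039 = (64*(-58) + 89) + 3039 = (-3712 + 89) + 3039 = -3623 + 3039 = -584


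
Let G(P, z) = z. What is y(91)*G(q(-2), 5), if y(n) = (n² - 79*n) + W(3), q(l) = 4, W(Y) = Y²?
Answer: 5505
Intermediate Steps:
y(n) = 9 + n² - 79*n (y(n) = (n² - 79*n) + 3² = (n² - 79*n) + 9 = 9 + n² - 79*n)
y(91)*G(q(-2), 5) = (9 + 91² - 79*91)*5 = (9 + 8281 - 7189)*5 = 1101*5 = 5505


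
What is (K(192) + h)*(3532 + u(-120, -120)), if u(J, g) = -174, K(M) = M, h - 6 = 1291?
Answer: 5000062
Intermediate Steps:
h = 1297 (h = 6 + 1291 = 1297)
(K(192) + h)*(3532 + u(-120, -120)) = (192 + 1297)*(3532 - 174) = 1489*3358 = 5000062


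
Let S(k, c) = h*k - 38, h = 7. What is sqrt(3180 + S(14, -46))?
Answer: 18*sqrt(10) ≈ 56.921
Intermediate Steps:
S(k, c) = -38 + 7*k (S(k, c) = 7*k - 38 = -38 + 7*k)
sqrt(3180 + S(14, -46)) = sqrt(3180 + (-38 + 7*14)) = sqrt(3180 + (-38 + 98)) = sqrt(3180 + 60) = sqrt(3240) = 18*sqrt(10)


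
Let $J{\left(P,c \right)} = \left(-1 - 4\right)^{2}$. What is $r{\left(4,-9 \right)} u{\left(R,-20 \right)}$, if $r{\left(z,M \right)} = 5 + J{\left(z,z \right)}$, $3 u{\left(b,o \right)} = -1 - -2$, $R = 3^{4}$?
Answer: $10$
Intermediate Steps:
$R = 81$
$u{\left(b,o \right)} = \frac{1}{3}$ ($u{\left(b,o \right)} = \frac{-1 - -2}{3} = \frac{-1 + 2}{3} = \frac{1}{3} \cdot 1 = \frac{1}{3}$)
$J{\left(P,c \right)} = 25$ ($J{\left(P,c \right)} = \left(-5\right)^{2} = 25$)
$r{\left(z,M \right)} = 30$ ($r{\left(z,M \right)} = 5 + 25 = 30$)
$r{\left(4,-9 \right)} u{\left(R,-20 \right)} = 30 \cdot \frac{1}{3} = 10$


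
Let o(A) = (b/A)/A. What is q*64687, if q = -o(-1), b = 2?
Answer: -129374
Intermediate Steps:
o(A) = 2/A**2 (o(A) = (2/A)/A = 2/A**2)
q = -2 (q = -2/(-1)**2 = -2 ≈ -2.0000)
q*64687 = -2*64687 = -129374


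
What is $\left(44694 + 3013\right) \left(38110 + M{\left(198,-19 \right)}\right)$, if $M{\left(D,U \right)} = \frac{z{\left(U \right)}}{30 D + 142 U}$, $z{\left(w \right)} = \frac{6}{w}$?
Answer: $\frac{55996085859109}{30799} \approx 1.8181 \cdot 10^{9}$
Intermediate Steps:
$M{\left(D,U \right)} = \frac{6}{U \left(30 D + 142 U\right)}$ ($M{\left(D,U \right)} = \frac{6 \frac{1}{U}}{30 D + 142 U} = \frac{6}{U \left(30 D + 142 U\right)}$)
$\left(44694 + 3013\right) \left(38110 + M{\left(198,-19 \right)}\right) = \left(44694 + 3013\right) \left(38110 + \frac{3}{\left(-19\right) \left(15 \cdot 198 + 71 \left(-19\right)\right)}\right) = 47707 \left(38110 + 3 \left(- \frac{1}{19}\right) \frac{1}{2970 - 1349}\right) = 47707 \left(38110 + 3 \left(- \frac{1}{19}\right) \frac{1}{1621}\right) = 47707 \left(38110 - \frac{3}{30799}\right) = 47707 \cdot \frac{1173749887}{30799} = \frac{55996085859109}{30799}$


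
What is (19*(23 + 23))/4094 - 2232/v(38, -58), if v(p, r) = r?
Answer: 99875/2581 ≈ 38.696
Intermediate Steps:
(19*(23 + 23))/4094 - 2232/v(38, -58) = (19*(23 + 23))/4094 - 2232/(-58) = (19*46)*(1/4094) - 2232*(-1/58) = 874*(1/4094) + 1116/29 = 19/89 + 1116/29 = 99875/2581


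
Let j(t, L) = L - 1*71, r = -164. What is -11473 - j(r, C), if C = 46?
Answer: -11448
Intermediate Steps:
j(t, L) = -71 + L (j(t, L) = L - 71 = -71 + L)
-11473 - j(r, C) = -11473 - (-71 + 46) = -11473 - 1*(-25) = -11473 + 25 = -11448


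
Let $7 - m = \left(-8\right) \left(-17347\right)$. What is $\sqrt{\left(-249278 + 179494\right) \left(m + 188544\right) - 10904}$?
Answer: $8 i \sqrt{54273586} \approx 58937.0 i$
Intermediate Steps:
$m = -138769$ ($m = 7 - \left(-8\right) \left(-17347\right) = 7 - 138776 = -138769$)
$\sqrt{\left(-249278 + 179494\right) \left(m + 188544\right) - 10904} = \sqrt{\left(-249278 + 179494\right) \left(-138769 + 188544\right) - 10904} = \sqrt{\left(-69784\right) 49775 - 10904} = \sqrt{-3473498600 - 10904} = \sqrt{-3473509504} = 8 i \sqrt{54273586}$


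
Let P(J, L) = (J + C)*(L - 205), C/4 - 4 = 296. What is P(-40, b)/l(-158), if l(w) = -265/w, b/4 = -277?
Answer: -48129328/53 ≈ -9.0810e+5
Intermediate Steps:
C = 1200 (C = 16 + 4*296 = 16 + 1184 = 1200)
b = -1108 (b = 4*(-277) = -1108)
P(J, L) = (-205 + L)*(1200 + J) (P(J, L) = (J + 1200)*(L - 205) = (1200 + J)*(-205 + L) = (-205 + L)*(1200 + J))
P(-40, b)/l(-158) = (-246000 - 205*(-40) + 1200*(-1108) - 40*(-1108))/((-265/(-158))) = (-246000 + 8200 - 1329600 + 44320)/((-265*(-1/158))) = -1523080/265/158 = -1523080*158/265 = -48129328/53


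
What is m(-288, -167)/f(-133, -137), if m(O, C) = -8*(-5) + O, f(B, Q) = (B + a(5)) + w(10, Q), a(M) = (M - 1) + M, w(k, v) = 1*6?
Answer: 124/59 ≈ 2.1017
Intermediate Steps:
w(k, v) = 6
a(M) = -1 + 2*M (a(M) = (-1 + M) + M = -1 + 2*M)
f(B, Q) = 15 + B (f(B, Q) = (B + (-1 + 2*5)) + 6 = (B + (-1 + 10)) + 6 = (B + 9) + 6 = (9 + B) + 6 = 15 + B)
m(O, C) = 40 + O
m(-288, -167)/f(-133, -137) = (40 - 288)/(15 - 133) = -248/(-118) = -248*(-1/118) = 124/59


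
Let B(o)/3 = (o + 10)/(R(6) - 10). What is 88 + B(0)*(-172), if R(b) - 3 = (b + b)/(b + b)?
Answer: 948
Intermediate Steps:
R(b) = 4 (R(b) = 3 + (b + b)/(b + b) = 3 + (2*b)/((2*b)) = 3 + (2*b)*(1/(2*b)) = 3 + 1 = 4)
B(o) = -5 - o/2 (B(o) = 3*((o + 10)/(4 - 10)) = 3*((10 + o)/(-6)) = 3*((10 + o)*(-⅙)) = 3*(-5/3 - o/6) = -5 - o/2)
88 + B(0)*(-172) = 88 + (-5 - ½*0)*(-172) = 88 + (-5 + 0)*(-172) = 88 - 5*(-172) = 88 + 860 = 948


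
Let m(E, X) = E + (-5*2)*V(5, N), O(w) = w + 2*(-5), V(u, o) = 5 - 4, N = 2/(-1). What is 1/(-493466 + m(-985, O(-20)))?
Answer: -1/494461 ≈ -2.0224e-6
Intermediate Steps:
N = -2 (N = 2*(-1) = -2)
V(u, o) = 1
O(w) = -10 + w (O(w) = w - 10 = -10 + w)
m(E, X) = -10 + E (m(E, X) = E - 5*2*1 = E - 10*1 = E - 10 = -10 + E)
1/(-493466 + m(-985, O(-20))) = 1/(-493466 + (-10 - 985)) = 1/(-493466 - 995) = 1/(-494461) = -1/494461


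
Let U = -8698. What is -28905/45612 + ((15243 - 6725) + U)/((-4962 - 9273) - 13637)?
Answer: -16613125/26485368 ≈ -0.62726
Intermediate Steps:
-28905/45612 + ((15243 - 6725) + U)/((-4962 - 9273) - 13637) = -28905/45612 + ((15243 - 6725) - 8698)/((-4962 - 9273) - 13637) = -28905*1/45612 + (8518 - 8698)/(-14235 - 13637) = -9635/15204 - 180/(-27872) = -9635/15204 - 180*(-1/27872) = -9635/15204 + 45/6968 = -16613125/26485368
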